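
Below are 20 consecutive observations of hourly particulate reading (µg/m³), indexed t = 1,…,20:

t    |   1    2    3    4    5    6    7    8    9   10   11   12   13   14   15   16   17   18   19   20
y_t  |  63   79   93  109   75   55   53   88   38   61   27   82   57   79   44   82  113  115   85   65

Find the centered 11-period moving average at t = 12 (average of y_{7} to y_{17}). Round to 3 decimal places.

65.818

Sum of periods 7–17: 53 + 88 + 38 + 61 + 27 + 82 + 57 + 79 + 44 + 82 + 113 = 724
Divide by 11: 724 / 11 = 65.818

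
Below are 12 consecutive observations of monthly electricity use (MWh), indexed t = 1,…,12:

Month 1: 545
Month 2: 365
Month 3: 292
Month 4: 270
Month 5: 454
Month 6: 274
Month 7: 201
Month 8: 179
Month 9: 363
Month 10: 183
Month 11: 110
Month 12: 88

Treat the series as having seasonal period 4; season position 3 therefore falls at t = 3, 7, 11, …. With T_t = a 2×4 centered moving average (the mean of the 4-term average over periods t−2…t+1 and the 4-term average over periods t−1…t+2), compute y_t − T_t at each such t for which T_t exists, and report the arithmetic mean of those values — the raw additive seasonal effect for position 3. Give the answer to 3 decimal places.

Season position 3 occurs at t = 3, 7 (where T_t is defined).
t=3: T_3 = 356.62500; y_3 − T_3 = 292 − 356.62500 = -64.62500
t=7: T_7 = 265.62500; y_7 − T_7 = 201 − 265.62500 = -64.62500
Mean deviation: (-64.62500 + -64.62500) / 2 = -64.625

-64.625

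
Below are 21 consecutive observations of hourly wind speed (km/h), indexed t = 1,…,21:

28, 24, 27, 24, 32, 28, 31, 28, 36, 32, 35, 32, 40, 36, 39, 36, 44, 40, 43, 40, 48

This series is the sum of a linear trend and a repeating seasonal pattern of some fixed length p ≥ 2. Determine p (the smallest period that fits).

4

First differences y_{t+1} − y_t: -4, 3, -3, 8, -4, 3, -3, 8, -4, 3, …
The difference pattern repeats every 4 terms and not for any smaller step, so p = 4.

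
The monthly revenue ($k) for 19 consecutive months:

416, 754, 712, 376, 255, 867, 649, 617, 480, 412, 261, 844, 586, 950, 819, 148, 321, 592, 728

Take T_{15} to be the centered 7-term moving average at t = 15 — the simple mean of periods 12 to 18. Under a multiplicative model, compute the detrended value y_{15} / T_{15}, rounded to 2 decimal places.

Trend T_15 = (844 + 586 + 950 + 819 + 148 + 321 + 592) / 7 = 4260/7 = 608.5714
Ratio to trend: 819 / 608.5714 = 1.35

1.35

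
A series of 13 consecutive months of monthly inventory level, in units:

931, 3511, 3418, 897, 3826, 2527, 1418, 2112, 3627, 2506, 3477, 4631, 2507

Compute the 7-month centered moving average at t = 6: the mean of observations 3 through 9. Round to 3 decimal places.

Sum of periods 3–9: 3418 + 897 + 3826 + 2527 + 1418 + 2112 + 3627 = 17825
Divide by 7: 17825 / 7 = 2546.429

2546.429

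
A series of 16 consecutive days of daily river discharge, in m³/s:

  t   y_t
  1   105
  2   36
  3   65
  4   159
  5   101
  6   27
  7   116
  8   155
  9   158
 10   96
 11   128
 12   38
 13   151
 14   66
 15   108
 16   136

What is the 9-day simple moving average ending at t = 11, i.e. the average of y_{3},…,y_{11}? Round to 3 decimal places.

111.667

Sum of periods 3–11: 65 + 159 + 101 + 27 + 116 + 155 + 158 + 96 + 128 = 1005
Divide by 9: 1005 / 9 = 111.667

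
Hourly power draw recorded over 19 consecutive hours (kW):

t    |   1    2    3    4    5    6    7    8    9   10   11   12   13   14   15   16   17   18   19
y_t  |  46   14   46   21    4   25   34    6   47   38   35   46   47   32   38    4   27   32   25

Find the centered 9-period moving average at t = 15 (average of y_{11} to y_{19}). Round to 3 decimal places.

Sum of periods 11–19: 35 + 46 + 47 + 32 + 38 + 4 + 27 + 32 + 25 = 286
Divide by 9: 286 / 9 = 31.778

31.778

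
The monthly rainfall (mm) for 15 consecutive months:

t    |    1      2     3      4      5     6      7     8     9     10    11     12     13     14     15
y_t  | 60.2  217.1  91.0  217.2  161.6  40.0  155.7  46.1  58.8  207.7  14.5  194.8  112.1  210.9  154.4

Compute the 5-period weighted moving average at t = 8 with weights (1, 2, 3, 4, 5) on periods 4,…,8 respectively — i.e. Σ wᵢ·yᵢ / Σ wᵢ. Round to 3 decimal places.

Weighted sum: 1·217.2 + 2·161.6 + 3·40.0 + 4·155.7 + 5·46.1 = 217.2 + 323.2 + 120.0 + 622.8 + 230.5 = 1513.7
Weight total: 1 + 2 + 3 + 4 + 5 = 15
WMA = 1513.7 / 15 = 100.913

100.913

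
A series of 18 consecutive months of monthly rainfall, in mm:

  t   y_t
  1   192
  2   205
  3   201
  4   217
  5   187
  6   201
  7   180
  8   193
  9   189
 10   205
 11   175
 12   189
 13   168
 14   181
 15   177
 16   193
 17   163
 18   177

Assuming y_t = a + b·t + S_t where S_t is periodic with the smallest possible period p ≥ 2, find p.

6

First differences y_{t+1} − y_t: 13, -4, 16, -30, 14, -21, 13, -4, 16, -30, 14, -21, 13, -4, …
The difference pattern repeats every 6 terms and not for any smaller step, so p = 6.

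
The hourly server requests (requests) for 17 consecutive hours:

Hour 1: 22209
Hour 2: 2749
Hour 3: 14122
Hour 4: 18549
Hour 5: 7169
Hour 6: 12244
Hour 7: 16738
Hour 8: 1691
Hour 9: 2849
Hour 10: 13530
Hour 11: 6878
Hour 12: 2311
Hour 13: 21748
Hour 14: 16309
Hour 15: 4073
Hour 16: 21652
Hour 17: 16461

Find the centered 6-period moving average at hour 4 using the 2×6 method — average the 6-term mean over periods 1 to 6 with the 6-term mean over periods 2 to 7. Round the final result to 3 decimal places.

12384.417

Sum over 1–6: 22209 + 2749 + 14122 + 18549 + 7169 + 12244 = 77042
Sum over 2–7: 2749 + 14122 + 18549 + 7169 + 12244 + 16738 = 71571
CMA at t=4 = (77042 + 71571) / (2·6) = 148613 / 12 = 12384.417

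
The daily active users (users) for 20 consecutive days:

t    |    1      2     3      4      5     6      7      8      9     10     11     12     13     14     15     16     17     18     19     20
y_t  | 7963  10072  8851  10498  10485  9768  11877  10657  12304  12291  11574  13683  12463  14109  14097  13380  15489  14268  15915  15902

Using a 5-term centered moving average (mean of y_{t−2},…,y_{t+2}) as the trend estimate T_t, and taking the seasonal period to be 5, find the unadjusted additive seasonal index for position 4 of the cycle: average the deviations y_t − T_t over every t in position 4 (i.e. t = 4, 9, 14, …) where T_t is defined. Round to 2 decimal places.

563.07

Season position 4 occurs at t = 4, 9, 14 (where T_t is defined).
t=4: T_4 = 9934.8000; y_4 − T_4 = 10498 − 9934.8000 = 563.2000
t=9: T_9 = 11740.6000; y_9 − T_9 = 12304 − 11740.6000 = 563.4000
t=14: T_14 = 13546.4000; y_14 − T_14 = 14109 − 13546.4000 = 562.6000
Mean deviation: (563.2000 + 563.4000 + 562.6000) / 3 = 563.07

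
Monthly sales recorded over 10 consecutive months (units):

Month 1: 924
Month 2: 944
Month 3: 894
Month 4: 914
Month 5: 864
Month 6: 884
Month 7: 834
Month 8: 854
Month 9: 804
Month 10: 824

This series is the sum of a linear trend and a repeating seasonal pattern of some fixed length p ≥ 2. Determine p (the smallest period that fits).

First differences y_{t+1} − y_t: 20, -50, 20, -50, 20, -50, …
The difference pattern repeats every 2 terms and not for any smaller step, so p = 2.

2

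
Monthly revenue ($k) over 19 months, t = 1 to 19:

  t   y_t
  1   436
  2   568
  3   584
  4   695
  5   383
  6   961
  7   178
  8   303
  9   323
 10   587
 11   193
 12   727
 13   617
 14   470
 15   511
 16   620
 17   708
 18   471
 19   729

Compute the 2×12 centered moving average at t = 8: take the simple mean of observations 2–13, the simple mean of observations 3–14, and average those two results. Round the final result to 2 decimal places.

Sum over 2–13: 568 + 584 + 695 + 383 + 961 + 178 + 303 + 323 + 587 + 193 + 727 + 617 = 6119
Sum over 3–14: 584 + 695 + 383 + 961 + 178 + 303 + 323 + 587 + 193 + 727 + 617 + 470 = 6021
CMA at t=8 = (6119 + 6021) / (2·12) = 12140 / 24 = 505.83

505.83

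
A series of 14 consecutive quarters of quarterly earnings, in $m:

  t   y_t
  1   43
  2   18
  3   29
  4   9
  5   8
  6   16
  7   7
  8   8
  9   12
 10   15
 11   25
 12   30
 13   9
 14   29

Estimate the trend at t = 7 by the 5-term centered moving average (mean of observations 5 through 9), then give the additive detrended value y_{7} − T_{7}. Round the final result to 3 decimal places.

Trend T_7 = (8 + 16 + 7 + 8 + 12) / 5 = 51/5 = 10.20000
Detrended value: 7 − 10.20000 = -3.200

-3.200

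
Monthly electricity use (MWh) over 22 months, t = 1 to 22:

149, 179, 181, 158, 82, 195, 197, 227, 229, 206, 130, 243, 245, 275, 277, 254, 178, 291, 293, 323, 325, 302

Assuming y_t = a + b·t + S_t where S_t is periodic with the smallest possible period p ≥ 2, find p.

First differences y_{t+1} − y_t: 30, 2, -23, -76, 113, 2, 30, 2, -23, -76, 113, 2, 30, 2, …
The difference pattern repeats every 6 terms and not for any smaller step, so p = 6.

6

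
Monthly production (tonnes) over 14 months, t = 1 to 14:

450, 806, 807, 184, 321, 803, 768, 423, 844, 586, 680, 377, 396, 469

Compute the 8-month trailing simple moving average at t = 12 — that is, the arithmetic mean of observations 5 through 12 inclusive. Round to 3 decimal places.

Sum of periods 5–12: 321 + 803 + 768 + 423 + 844 + 586 + 680 + 377 = 4802
Divide by 8: 4802 / 8 = 600.250

600.250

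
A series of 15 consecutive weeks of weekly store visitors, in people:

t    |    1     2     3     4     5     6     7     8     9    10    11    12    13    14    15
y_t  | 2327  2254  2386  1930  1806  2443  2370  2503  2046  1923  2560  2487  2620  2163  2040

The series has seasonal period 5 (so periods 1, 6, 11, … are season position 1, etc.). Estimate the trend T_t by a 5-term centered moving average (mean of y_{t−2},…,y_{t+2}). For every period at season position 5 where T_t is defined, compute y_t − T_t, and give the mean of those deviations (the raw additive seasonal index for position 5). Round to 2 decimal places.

Season position 5 occurs at t = 5, 10 (where T_t is defined).
t=5: T_5 = 2187.0000; y_5 − T_5 = 1806 − 2187.0000 = -381.0000
t=10: T_10 = 2303.8000; y_10 − T_10 = 1923 − 2303.8000 = -380.8000
Mean deviation: (-381.0000 + -380.8000) / 2 = -380.90

-380.90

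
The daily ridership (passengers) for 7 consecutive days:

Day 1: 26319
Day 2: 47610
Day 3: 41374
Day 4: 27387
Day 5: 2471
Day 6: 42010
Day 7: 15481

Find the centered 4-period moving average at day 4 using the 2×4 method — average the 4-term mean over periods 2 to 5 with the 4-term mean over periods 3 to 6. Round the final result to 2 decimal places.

29010.50

Sum over 2–5: 47610 + 41374 + 27387 + 2471 = 118842
Sum over 3–6: 41374 + 27387 + 2471 + 42010 = 113242
CMA at t=4 = (118842 + 113242) / (2·4) = 232084 / 8 = 29010.50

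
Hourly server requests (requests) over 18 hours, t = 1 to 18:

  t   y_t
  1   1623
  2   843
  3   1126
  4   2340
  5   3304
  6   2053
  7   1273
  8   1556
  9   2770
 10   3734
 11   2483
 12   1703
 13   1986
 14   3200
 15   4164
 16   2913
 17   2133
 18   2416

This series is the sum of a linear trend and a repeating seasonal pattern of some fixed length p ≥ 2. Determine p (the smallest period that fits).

5

First differences y_{t+1} − y_t: -780, 283, 1214, 964, -1251, -780, 283, 1214, 964, -1251, -780, 283, …
The difference pattern repeats every 5 terms and not for any smaller step, so p = 5.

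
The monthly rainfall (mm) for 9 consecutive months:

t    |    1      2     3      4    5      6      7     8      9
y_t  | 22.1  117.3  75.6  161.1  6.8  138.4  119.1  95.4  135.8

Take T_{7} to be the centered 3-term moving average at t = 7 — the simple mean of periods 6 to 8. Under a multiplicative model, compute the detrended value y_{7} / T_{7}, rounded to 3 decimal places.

1.012

Trend T_7 = (138.4 + 119.1 + 95.4) / 3 = 352.9/3 = 117.63333
Ratio to trend: 119.1 / 117.63333 = 1.012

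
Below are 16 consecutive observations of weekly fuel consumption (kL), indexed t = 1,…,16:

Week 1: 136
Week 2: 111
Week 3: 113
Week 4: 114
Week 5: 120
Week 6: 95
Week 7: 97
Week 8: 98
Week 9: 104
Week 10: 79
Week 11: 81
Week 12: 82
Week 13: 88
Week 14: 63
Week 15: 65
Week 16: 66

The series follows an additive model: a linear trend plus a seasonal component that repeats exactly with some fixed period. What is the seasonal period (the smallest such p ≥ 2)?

First differences y_{t+1} − y_t: -25, 2, 1, 6, -25, 2, 1, 6, -25, 2, …
The difference pattern repeats every 4 terms and not for any smaller step, so p = 4.

4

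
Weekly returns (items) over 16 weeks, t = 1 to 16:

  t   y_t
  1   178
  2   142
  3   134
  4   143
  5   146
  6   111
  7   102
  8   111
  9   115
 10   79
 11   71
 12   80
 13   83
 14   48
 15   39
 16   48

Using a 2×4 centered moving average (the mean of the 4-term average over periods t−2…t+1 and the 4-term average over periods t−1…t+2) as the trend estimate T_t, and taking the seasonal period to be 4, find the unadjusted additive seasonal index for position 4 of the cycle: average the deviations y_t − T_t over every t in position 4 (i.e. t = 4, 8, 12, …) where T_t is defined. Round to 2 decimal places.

5.50

Season position 4 occurs at t = 4, 8, 12 (where T_t is defined).
t=4: T_4 = 137.3750; y_4 − T_4 = 143 − 137.3750 = 5.6250
t=8: T_8 = 105.7500; y_8 − T_8 = 111 − 105.7500 = 5.2500
t=12: T_12 = 74.3750; y_12 − T_12 = 80 − 74.3750 = 5.6250
Mean deviation: (5.6250 + 5.2500 + 5.6250) / 3 = 5.50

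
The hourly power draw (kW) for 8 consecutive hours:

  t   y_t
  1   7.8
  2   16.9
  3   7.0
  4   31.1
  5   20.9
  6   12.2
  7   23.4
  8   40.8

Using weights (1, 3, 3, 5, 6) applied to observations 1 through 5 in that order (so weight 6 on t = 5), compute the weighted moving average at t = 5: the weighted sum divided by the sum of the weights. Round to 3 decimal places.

20.022

Weighted sum: 1·7.8 + 3·16.9 + 3·7.0 + 5·31.1 + 6·20.9 = 7.8 + 50.7 + 21.0 + 155.5 + 125.4 = 360.4
Weight total: 1 + 3 + 3 + 5 + 6 = 18
WMA = 360.4 / 18 = 20.022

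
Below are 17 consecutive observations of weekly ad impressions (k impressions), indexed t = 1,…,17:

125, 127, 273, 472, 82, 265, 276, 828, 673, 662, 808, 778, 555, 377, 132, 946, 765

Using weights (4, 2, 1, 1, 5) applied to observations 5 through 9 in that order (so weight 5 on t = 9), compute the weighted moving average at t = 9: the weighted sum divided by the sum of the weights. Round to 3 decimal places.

409.769

Weighted sum: 4·82 + 2·265 + 1·276 + 1·828 + 5·673 = 328 + 530 + 276 + 828 + 3365 = 5327
Weight total: 4 + 2 + 1 + 1 + 5 = 13
WMA = 5327 / 13 = 409.769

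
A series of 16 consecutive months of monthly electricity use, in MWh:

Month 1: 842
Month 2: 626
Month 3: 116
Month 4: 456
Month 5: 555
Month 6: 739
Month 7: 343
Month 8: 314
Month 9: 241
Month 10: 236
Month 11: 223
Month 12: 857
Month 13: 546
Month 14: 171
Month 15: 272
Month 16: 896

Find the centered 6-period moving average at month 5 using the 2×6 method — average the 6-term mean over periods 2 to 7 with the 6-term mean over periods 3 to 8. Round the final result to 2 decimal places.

446.50

Sum over 2–7: 626 + 116 + 456 + 555 + 739 + 343 = 2835
Sum over 3–8: 116 + 456 + 555 + 739 + 343 + 314 = 2523
CMA at t=5 = (2835 + 2523) / (2·6) = 5358 / 12 = 446.50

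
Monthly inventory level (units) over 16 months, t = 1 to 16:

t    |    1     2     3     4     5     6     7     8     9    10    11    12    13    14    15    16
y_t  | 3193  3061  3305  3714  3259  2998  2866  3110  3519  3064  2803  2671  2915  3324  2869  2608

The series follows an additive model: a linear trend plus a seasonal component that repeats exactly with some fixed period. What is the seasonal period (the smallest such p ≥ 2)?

5

First differences y_{t+1} − y_t: -132, 244, 409, -455, -261, -132, 244, 409, -455, -261, -132, 244, …
The difference pattern repeats every 5 terms and not for any smaller step, so p = 5.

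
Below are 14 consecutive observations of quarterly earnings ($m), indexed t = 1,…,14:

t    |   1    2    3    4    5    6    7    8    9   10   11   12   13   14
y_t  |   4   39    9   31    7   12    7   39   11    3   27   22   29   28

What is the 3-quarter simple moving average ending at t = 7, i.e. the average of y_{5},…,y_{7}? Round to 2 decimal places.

Sum of periods 5–7: 7 + 12 + 7 = 26
Divide by 3: 26 / 3 = 8.67

8.67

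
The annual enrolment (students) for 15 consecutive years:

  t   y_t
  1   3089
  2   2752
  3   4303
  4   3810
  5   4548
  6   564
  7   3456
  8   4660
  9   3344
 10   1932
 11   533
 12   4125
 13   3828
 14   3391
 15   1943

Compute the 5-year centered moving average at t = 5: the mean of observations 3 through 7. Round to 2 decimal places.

Sum of periods 3–7: 4303 + 3810 + 4548 + 564 + 3456 = 16681
Divide by 5: 16681 / 5 = 3336.20

3336.20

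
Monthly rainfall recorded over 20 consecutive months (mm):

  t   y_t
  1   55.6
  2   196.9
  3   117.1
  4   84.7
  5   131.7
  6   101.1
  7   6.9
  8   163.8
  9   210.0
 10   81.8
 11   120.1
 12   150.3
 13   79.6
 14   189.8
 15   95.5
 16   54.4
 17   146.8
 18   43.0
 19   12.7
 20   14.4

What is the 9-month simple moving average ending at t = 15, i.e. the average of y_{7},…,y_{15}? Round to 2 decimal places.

Sum of periods 7–15: 6.9 + 163.8 + 210.0 + 81.8 + 120.1 + 150.3 + 79.6 + 189.8 + 95.5 = 1097.8
Divide by 9: 1097.8 / 9 = 121.98

121.98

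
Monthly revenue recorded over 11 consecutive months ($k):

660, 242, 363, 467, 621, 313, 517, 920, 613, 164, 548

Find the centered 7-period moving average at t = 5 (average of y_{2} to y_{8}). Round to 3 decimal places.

491.857

Sum of periods 2–8: 242 + 363 + 467 + 621 + 313 + 517 + 920 = 3443
Divide by 7: 3443 / 7 = 491.857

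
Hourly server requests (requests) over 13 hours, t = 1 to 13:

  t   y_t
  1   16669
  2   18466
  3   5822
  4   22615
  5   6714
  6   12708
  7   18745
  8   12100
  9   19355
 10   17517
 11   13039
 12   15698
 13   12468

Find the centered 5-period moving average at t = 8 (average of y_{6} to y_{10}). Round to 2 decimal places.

16085.00

Sum of periods 6–10: 12708 + 18745 + 12100 + 19355 + 17517 = 80425
Divide by 5: 80425 / 5 = 16085.00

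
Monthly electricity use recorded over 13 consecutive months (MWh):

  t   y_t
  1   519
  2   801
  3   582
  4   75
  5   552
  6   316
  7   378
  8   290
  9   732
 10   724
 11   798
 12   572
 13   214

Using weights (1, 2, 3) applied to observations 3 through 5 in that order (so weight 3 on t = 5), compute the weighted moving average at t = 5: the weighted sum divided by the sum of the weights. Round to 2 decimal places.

398.00

Weighted sum: 1·582 + 2·75 + 3·552 = 582 + 150 + 1656 = 2388
Weight total: 1 + 2 + 3 = 6
WMA = 2388 / 6 = 398.00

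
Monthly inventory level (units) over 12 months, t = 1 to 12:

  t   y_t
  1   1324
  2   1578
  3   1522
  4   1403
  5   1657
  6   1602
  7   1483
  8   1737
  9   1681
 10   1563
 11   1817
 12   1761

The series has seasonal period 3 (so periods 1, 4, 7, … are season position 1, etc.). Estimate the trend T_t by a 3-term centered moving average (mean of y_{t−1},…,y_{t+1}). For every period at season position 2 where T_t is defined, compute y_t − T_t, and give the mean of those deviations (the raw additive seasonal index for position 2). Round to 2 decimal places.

Season position 2 occurs at t = 2, 5, 8, 11 (where T_t is defined).
t=2: T_2 = 1474.6667; y_2 − T_2 = 1578 − 1474.6667 = 103.3333
t=5: T_5 = 1554.0000; y_5 − T_5 = 1657 − 1554.0000 = 103.0000
t=8: T_8 = 1633.6667; y_8 − T_8 = 1737 − 1633.6667 = 103.3333
t=11: T_11 = 1713.6667; y_11 − T_11 = 1817 − 1713.6667 = 103.3333
Mean deviation: (103.3333 + 103.0000 + 103.3333 + 103.3333) / 4 = 103.25

103.25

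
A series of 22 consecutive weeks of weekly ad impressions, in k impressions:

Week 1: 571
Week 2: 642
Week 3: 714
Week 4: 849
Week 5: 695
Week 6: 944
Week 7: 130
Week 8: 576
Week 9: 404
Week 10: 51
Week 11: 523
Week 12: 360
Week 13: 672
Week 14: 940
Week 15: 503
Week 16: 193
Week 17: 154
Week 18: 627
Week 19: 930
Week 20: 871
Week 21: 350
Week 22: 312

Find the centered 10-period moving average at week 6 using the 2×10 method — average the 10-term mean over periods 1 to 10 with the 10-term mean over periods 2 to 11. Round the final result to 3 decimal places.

Sum over 1–10: 571 + 642 + 714 + 849 + 695 + 944 + 130 + 576 + 404 + 51 = 5576
Sum over 2–11: 642 + 714 + 849 + 695 + 944 + 130 + 576 + 404 + 51 + 523 = 5528
CMA at t=6 = (5576 + 5528) / (2·10) = 11104 / 20 = 555.200

555.200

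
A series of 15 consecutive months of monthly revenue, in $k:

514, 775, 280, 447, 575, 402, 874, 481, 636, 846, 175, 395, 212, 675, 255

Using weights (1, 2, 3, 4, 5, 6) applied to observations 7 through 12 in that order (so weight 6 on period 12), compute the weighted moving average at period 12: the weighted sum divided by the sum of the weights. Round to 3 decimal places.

Weighted sum: 1·874 + 2·481 + 3·636 + 4·846 + 5·175 + 6·395 = 874 + 962 + 1908 + 3384 + 875 + 2370 = 10373
Weight total: 1 + 2 + 3 + 4 + 5 + 6 = 21
WMA = 10373 / 21 = 493.952

493.952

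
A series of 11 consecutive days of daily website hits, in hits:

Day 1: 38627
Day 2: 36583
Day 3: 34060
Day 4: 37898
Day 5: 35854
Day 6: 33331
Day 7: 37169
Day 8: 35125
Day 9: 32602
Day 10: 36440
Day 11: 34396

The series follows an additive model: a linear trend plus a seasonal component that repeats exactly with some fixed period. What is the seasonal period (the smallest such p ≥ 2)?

3

First differences y_{t+1} − y_t: -2044, -2523, 3838, -2044, -2523, 3838, -2044, -2523, …
The difference pattern repeats every 3 terms and not for any smaller step, so p = 3.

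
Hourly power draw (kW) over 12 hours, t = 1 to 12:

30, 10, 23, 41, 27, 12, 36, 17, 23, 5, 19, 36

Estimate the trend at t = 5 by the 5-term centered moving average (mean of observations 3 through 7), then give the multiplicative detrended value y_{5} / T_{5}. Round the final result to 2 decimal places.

0.97

Trend T_5 = (23 + 41 + 27 + 12 + 36) / 5 = 139/5 = 27.8000
Ratio to trend: 27 / 27.8000 = 0.97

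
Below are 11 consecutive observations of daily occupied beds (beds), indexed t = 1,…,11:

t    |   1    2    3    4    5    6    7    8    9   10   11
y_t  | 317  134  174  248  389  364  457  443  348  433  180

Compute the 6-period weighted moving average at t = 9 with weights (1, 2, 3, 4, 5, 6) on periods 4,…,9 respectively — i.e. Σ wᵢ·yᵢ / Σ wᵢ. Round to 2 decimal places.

392.81

Weighted sum: 1·248 + 2·389 + 3·364 + 4·457 + 5·443 + 6·348 = 248 + 778 + 1092 + 1828 + 2215 + 2088 = 8249
Weight total: 1 + 2 + 3 + 4 + 5 + 6 = 21
WMA = 8249 / 21 = 392.81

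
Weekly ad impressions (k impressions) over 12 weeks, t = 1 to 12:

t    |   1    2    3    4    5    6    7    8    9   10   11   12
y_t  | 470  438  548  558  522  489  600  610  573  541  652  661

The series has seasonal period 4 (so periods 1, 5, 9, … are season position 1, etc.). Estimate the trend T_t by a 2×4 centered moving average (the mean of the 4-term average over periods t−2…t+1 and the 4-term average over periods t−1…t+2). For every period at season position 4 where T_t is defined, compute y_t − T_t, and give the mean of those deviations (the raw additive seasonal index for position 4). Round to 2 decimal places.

35.31

Season position 4 occurs at t = 4, 8 (where T_t is defined).
t=4: T_4 = 522.8750; y_4 − T_4 = 558 − 522.8750 = 35.1250
t=8: T_8 = 574.5000; y_8 − T_8 = 610 − 574.5000 = 35.5000
Mean deviation: (35.1250 + 35.5000) / 2 = 35.31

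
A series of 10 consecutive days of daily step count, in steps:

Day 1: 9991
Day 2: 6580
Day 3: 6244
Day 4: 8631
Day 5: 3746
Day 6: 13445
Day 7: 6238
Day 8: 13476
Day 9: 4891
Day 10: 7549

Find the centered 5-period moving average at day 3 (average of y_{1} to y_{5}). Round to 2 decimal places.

Sum of periods 1–5: 9991 + 6580 + 6244 + 8631 + 3746 = 35192
Divide by 5: 35192 / 5 = 7038.40

7038.40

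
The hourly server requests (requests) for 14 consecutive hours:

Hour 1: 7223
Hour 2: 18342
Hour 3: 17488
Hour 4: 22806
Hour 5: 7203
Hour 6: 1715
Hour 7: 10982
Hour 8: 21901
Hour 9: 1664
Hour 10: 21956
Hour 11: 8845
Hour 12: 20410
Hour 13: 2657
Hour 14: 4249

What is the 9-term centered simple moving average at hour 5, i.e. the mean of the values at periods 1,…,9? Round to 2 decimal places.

12147.11

Sum of periods 1–9: 7223 + 18342 + 17488 + 22806 + 7203 + 1715 + 10982 + 21901 + 1664 = 109324
Divide by 9: 109324 / 9 = 12147.11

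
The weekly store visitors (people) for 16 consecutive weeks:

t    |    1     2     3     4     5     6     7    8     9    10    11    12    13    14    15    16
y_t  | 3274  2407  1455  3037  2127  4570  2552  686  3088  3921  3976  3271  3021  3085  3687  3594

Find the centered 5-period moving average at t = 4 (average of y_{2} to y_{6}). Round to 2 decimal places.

2719.20

Sum of periods 2–6: 2407 + 1455 + 3037 + 2127 + 4570 = 13596
Divide by 5: 13596 / 5 = 2719.20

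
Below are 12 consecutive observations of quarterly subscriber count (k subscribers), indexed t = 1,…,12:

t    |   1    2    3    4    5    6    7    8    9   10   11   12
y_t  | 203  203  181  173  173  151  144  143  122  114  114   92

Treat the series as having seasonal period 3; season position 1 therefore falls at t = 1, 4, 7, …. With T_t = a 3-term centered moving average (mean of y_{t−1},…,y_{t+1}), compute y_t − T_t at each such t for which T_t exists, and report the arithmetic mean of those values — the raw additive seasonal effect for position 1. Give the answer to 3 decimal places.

-2.444

Season position 1 occurs at t = 4, 7, 10 (where T_t is defined).
t=4: T_4 = 175.66667; y_4 − T_4 = 173 − 175.66667 = -2.66667
t=7: T_7 = 146.00000; y_7 − T_7 = 144 − 146.00000 = -2.00000
t=10: T_10 = 116.66667; y_10 − T_10 = 114 − 116.66667 = -2.66667
Mean deviation: (-2.66667 + -2.00000 + -2.66667) / 3 = -2.444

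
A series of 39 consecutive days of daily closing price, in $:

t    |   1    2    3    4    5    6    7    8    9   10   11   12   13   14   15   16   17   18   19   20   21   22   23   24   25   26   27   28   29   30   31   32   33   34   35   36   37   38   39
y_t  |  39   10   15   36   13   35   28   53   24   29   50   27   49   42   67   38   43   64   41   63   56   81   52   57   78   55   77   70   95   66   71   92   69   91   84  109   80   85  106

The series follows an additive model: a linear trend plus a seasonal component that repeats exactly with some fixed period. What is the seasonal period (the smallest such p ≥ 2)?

7

First differences y_{t+1} − y_t: -29, 5, 21, -23, 22, -7, 25, -29, 5, 21, -23, 22, -7, 25, -29, 5, …
The difference pattern repeats every 7 terms and not for any smaller step, so p = 7.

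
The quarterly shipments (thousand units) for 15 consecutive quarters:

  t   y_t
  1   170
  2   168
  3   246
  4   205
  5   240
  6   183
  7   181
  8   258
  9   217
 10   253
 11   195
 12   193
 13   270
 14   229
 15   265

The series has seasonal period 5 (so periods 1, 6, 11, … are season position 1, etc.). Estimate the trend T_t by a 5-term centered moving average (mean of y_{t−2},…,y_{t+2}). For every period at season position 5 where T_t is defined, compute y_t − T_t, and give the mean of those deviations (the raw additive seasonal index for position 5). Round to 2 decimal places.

Season position 5 occurs at t = 5, 10 (where T_t is defined).
t=5: T_5 = 211.0000; y_5 − T_5 = 240 − 211.0000 = 29.0000
t=10: T_10 = 223.2000; y_10 − T_10 = 253 − 223.2000 = 29.8000
Mean deviation: (29.0000 + 29.8000) / 2 = 29.40

29.40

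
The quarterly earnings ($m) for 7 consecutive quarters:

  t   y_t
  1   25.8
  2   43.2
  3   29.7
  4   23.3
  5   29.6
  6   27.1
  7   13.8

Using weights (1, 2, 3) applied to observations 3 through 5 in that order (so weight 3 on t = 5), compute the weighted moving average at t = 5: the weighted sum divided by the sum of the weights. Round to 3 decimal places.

Weighted sum: 1·29.7 + 2·23.3 + 3·29.6 = 29.7 + 46.6 + 88.8 = 165.1
Weight total: 1 + 2 + 3 = 6
WMA = 165.1 / 6 = 27.517

27.517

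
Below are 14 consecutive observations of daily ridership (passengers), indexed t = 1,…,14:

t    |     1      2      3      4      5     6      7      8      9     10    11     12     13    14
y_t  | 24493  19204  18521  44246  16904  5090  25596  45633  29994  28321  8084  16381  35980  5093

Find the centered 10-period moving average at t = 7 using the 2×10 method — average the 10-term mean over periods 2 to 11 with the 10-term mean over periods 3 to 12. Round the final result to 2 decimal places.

Sum over 2–11: 19204 + 18521 + 44246 + 16904 + 5090 + 25596 + 45633 + 29994 + 28321 + 8084 = 241593
Sum over 3–12: 18521 + 44246 + 16904 + 5090 + 25596 + 45633 + 29994 + 28321 + 8084 + 16381 = 238770
CMA at t=7 = (241593 + 238770) / (2·10) = 480363 / 20 = 24018.15

24018.15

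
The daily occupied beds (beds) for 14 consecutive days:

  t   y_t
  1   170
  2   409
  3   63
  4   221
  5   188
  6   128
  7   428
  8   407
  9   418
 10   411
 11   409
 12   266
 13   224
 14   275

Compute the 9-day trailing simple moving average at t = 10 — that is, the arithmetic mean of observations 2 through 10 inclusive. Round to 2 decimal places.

297.00

Sum of periods 2–10: 409 + 63 + 221 + 188 + 128 + 428 + 407 + 418 + 411 = 2673
Divide by 9: 2673 / 9 = 297.00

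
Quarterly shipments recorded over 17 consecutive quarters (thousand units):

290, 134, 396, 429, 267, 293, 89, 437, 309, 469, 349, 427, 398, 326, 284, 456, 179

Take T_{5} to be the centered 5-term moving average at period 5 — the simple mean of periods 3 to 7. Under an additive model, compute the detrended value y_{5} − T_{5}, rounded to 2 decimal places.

-27.80

Trend T_5 = (396 + 429 + 267 + 293 + 89) / 5 = 1474/5 = 294.8000
Detrended value: 267 − 294.8000 = -27.80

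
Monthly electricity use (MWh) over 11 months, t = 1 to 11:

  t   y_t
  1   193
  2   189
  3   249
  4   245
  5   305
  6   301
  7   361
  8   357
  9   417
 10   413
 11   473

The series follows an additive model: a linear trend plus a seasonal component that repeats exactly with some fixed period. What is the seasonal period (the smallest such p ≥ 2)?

2

First differences y_{t+1} − y_t: -4, 60, -4, 60, -4, 60, …
The difference pattern repeats every 2 terms and not for any smaller step, so p = 2.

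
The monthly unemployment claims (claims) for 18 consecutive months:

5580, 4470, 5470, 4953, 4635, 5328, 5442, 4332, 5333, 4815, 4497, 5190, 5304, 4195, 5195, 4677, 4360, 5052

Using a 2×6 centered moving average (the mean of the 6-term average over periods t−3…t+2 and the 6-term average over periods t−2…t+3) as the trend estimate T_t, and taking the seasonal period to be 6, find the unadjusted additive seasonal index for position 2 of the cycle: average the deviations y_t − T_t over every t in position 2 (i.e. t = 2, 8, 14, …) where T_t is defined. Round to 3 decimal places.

-636.958

Season position 2 occurs at t = 8, 14 (where T_t is defined).
t=8: T_8 = 4969.33333; y_8 − T_8 = 4332 − 4969.33333 = -637.33333
t=14: T_14 = 4831.58333; y_14 − T_14 = 4195 − 4831.58333 = -636.58333
Mean deviation: (-637.33333 + -636.58333) / 2 = -636.958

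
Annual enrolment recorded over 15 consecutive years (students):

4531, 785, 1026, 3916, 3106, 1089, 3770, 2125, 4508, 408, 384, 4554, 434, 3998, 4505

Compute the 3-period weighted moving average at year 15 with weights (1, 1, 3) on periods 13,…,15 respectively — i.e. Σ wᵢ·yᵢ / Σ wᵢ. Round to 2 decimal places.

3589.40

Weighted sum: 1·434 + 1·3998 + 3·4505 = 434 + 3998 + 13515 = 17947
Weight total: 1 + 1 + 3 = 5
WMA = 17947 / 5 = 3589.40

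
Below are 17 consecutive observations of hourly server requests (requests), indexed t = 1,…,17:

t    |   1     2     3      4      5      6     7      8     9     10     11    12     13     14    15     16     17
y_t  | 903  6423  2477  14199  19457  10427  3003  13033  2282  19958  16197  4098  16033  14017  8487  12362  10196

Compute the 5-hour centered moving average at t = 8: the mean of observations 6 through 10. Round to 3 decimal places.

9740.600

Sum of periods 6–10: 10427 + 3003 + 13033 + 2282 + 19958 = 48703
Divide by 5: 48703 / 5 = 9740.600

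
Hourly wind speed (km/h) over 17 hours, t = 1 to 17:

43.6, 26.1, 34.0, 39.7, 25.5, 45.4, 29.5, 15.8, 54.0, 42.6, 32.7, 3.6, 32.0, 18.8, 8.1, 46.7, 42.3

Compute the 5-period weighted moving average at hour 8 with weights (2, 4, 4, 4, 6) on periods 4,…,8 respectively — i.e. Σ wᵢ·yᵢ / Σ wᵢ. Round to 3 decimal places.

28.790

Weighted sum: 2·39.7 + 4·25.5 + 4·45.4 + 4·29.5 + 6·15.8 = 79.4 + 102.0 + 181.6 + 118.0 + 94.8 = 575.8
Weight total: 2 + 4 + 4 + 4 + 6 = 20
WMA = 575.8 / 20 = 28.790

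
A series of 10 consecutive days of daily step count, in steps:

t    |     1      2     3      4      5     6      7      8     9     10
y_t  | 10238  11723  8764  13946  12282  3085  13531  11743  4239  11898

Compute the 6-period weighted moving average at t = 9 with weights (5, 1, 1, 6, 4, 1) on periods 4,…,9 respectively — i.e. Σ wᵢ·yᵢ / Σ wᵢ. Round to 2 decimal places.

12083.00

Weighted sum: 5·13946 + 1·12282 + 1·3085 + 6·13531 + 4·11743 + 1·4239 = 69730 + 12282 + 3085 + 81186 + 46972 + 4239 = 217494
Weight total: 5 + 1 + 1 + 6 + 4 + 1 = 18
WMA = 217494 / 18 = 12083.00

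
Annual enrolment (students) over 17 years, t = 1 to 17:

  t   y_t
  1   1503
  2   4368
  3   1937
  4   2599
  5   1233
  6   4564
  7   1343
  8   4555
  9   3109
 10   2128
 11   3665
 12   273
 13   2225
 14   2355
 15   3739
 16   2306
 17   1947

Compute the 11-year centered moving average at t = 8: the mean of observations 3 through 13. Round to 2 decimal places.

Sum of periods 3–13: 1937 + 2599 + 1233 + 4564 + 1343 + 4555 + 3109 + 2128 + 3665 + 273 + 2225 = 27631
Divide by 11: 27631 / 11 = 2511.91

2511.91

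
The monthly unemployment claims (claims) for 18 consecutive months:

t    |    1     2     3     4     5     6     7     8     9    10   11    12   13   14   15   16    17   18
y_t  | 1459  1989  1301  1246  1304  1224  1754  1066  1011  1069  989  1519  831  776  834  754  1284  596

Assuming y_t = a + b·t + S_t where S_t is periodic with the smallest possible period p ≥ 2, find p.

First differences y_{t+1} − y_t: 530, -688, -55, 58, -80, 530, -688, -55, 58, -80, 530, -688, …
The difference pattern repeats every 5 terms and not for any smaller step, so p = 5.

5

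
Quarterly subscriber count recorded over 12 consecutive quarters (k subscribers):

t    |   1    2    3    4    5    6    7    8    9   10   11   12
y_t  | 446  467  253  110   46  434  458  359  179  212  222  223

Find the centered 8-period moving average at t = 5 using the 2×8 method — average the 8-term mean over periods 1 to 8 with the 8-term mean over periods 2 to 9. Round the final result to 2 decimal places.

304.94

Sum over 1–8: 446 + 467 + 253 + 110 + 46 + 434 + 458 + 359 = 2573
Sum over 2–9: 467 + 253 + 110 + 46 + 434 + 458 + 359 + 179 = 2306
CMA at t=5 = (2573 + 2306) / (2·8) = 4879 / 16 = 304.94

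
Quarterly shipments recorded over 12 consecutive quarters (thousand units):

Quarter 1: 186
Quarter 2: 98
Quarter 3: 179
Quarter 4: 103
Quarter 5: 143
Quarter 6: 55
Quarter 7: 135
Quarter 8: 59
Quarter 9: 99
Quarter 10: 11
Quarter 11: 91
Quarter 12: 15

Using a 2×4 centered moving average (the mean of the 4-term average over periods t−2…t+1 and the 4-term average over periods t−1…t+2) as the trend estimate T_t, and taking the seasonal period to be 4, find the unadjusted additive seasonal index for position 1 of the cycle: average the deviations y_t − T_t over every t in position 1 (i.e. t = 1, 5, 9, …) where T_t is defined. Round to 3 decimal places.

Season position 1 occurs at t = 5, 9 (where T_t is defined).
t=5: T_5 = 114.50000; y_5 − T_5 = 143 − 114.50000 = 28.50000
t=9: T_9 = 70.50000; y_9 − T_9 = 99 − 70.50000 = 28.50000
Mean deviation: (28.50000 + 28.50000) / 2 = 28.500

28.500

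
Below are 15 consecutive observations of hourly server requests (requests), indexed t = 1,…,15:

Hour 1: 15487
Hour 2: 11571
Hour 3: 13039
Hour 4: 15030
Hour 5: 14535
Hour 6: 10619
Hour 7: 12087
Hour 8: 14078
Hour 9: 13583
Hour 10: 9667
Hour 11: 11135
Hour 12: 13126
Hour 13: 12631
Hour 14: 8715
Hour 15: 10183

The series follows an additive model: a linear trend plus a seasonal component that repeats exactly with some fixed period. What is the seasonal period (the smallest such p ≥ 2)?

First differences y_{t+1} − y_t: -3916, 1468, 1991, -495, -3916, 1468, 1991, -495, -3916, 1468, …
The difference pattern repeats every 4 terms and not for any smaller step, so p = 4.

4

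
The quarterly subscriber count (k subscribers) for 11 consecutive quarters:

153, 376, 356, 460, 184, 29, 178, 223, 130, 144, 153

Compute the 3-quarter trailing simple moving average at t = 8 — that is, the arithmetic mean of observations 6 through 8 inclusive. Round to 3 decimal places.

143.333

Sum of periods 6–8: 29 + 178 + 223 = 430
Divide by 3: 430 / 3 = 143.333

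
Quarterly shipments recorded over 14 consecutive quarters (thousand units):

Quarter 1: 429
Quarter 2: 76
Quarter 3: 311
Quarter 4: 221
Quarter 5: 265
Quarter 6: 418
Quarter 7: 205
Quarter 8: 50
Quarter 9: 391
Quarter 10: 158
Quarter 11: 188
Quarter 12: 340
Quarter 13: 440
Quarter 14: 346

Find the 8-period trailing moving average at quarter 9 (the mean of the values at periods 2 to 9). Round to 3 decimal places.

242.125

Sum of periods 2–9: 76 + 311 + 221 + 265 + 418 + 205 + 50 + 391 = 1937
Divide by 8: 1937 / 8 = 242.125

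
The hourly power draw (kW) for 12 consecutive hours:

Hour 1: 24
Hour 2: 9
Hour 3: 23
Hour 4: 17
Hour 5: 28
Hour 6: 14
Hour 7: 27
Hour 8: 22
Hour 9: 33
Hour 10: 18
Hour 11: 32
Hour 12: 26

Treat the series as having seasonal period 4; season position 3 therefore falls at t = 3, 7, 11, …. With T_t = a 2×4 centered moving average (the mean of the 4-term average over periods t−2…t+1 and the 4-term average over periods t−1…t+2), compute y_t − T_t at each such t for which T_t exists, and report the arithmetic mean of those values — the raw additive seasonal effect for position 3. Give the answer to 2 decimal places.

3.94

Season position 3 occurs at t = 3, 7 (where T_t is defined).
t=3: T_3 = 18.7500; y_3 − T_3 = 23 − 18.7500 = 4.2500
t=7: T_7 = 23.3750; y_7 − T_7 = 27 − 23.3750 = 3.6250
Mean deviation: (4.2500 + 3.6250) / 2 = 3.94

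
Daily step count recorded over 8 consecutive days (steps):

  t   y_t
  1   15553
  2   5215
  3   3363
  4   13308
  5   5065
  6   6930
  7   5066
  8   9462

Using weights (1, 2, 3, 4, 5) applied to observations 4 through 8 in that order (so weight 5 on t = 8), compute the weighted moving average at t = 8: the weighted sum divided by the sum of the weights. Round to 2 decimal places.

7453.47

Weighted sum: 1·13308 + 2·5065 + 3·6930 + 4·5066 + 5·9462 = 13308 + 10130 + 20790 + 20264 + 47310 = 111802
Weight total: 1 + 2 + 3 + 4 + 5 = 15
WMA = 111802 / 15 = 7453.47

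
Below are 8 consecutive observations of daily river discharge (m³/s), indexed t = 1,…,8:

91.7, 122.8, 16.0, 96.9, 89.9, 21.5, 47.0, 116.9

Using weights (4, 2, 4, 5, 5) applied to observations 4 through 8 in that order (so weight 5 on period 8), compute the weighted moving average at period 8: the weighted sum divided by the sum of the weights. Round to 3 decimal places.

73.645

Weighted sum: 4·96.9 + 2·89.9 + 4·21.5 + 5·47.0 + 5·116.9 = 387.6 + 179.8 + 86.0 + 235.0 + 584.5 = 1472.9
Weight total: 4 + 2 + 4 + 5 + 5 = 20
WMA = 1472.9 / 20 = 73.645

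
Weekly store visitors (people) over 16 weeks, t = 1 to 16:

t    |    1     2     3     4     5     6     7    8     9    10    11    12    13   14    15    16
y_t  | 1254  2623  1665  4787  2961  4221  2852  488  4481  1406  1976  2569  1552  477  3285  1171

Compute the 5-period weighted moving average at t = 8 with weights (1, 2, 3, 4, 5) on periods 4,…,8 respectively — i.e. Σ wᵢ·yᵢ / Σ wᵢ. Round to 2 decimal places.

Weighted sum: 1·4787 + 2·2961 + 3·4221 + 4·2852 + 5·488 = 4787 + 5922 + 12663 + 11408 + 2440 = 37220
Weight total: 1 + 2 + 3 + 4 + 5 = 15
WMA = 37220 / 15 = 2481.33

2481.33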